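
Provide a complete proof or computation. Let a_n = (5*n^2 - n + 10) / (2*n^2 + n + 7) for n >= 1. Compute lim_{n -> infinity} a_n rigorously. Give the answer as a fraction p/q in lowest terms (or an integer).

Divide numerator and denominator by n^2, the highest power:
numerator / n^2 = 5 - 1/n + 10/n^2
denominator / n^2 = 2 + 1/n + 7/n^2
As n -> infinity, all terms of the form c/n^k (k >= 1) tend to 0.
So numerator / n^2 -> 5 and denominator / n^2 -> 2.
Therefore lim a_n = 5/2.

5/2


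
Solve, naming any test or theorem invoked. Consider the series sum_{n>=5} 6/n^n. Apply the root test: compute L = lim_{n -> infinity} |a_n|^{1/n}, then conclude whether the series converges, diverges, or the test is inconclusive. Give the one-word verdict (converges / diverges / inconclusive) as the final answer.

Let a_n denote the general term. Form |a_n|^(1/n) and simplify:
|a_n|^(1/n) = 6^(1/n)/n
Take the limit as n -> infinity: L = 0.
Since L = 0 < 1, the root test implies convergence.

converges


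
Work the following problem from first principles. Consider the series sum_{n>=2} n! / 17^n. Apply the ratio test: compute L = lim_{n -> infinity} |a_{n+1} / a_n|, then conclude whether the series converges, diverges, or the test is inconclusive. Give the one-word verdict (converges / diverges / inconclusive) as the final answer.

Let a_n denote the general term. Form the ratio a_{n+1}/a_n and simplify:
a_{n+1}/a_n = n/17 + 1/17
Take the limit as n -> infinity: L = infinity.
Since L = infinity > 1 (or L = infinity), the ratio test implies the series diverges.

diverges


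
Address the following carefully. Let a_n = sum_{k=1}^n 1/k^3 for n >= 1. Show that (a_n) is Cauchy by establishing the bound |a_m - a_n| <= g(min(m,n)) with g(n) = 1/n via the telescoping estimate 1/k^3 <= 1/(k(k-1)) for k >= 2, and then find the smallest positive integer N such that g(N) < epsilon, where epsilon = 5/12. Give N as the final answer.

For m > n >= 1: |a_m - a_n| = sum_{k=n+1}^m 1/k^3.
Use 1/k^3 <= 1/(k(k-1)) = 1/(k-1) - 1/k for k >= 2 (which holds since k^3 >= k^2 >= k(k-1) for k >= 2):
sum_{k=n+1}^m 1/k^3 <= sum_{k=n+1}^m (1/(k-1) - 1/k) = 1/n - 1/m <= 1/n.
By symmetry the same bound holds with n,m swapped, so |a_m - a_n| <= 1/min(m,n) = g(min(m,n)). Since g(n) -> 0, (a_n) is Cauchy.
Now solve g(N) < 5/12: 1/N < 5/12 <=> N > 1/(5/12) = 12/5.
The smallest integer strictly greater than 12/5 is N = 3.
Check: g(3) = 1/3 < 5/12; g(2) = 1/2 >= 5/12. So N = 3.

3


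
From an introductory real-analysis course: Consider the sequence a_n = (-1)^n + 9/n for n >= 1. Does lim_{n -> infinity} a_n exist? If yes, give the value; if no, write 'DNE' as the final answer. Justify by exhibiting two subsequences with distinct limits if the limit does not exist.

Examine the behaviour of a_n along subsequences.
a_{2k} = 1 + 9/(2k) -> 1. a_{2k+1} = -1 + 9/(2k+1) -> -1.
Since these two subsequential limits are 1 and -1, distinct, the full sequence cannot converge (a convergent sequence has all subsequences tending to the same limit). So lim a_n does not exist.

DNE


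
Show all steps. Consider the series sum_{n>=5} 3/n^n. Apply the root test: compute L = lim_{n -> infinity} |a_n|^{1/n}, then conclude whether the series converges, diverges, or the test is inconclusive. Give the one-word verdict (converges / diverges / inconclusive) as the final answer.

Let a_n denote the general term. Form |a_n|^(1/n) and simplify:
|a_n|^(1/n) = 3^(1/n)/n
Take the limit as n -> infinity: L = 0.
Since L = 0 < 1, the root test implies convergence.

converges


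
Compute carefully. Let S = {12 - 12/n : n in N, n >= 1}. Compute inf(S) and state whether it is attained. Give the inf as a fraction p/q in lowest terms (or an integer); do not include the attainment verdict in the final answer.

Analysis:
- Values: 0, 6, 8, 9, ... strictly increasing.
- Minimum is 0 (n=1); inf = 0 (attained).
- 12 - 12/n -> 12 from below; sup = 12, not attained.
Conclusion: inf(S) = 0, attained in S.

0


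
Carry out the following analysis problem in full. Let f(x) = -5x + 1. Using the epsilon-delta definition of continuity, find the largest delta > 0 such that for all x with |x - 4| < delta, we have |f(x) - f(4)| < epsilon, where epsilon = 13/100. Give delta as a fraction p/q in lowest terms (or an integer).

We compute f(4) = -5*(4) + 1 = -19.
|f(x) - f(4)| = |-5x + 1 - (-19)| = |-5(x - 4)| = 5|x - 4|.
We need 5|x - 4| < 13/100, i.e. |x - 4| < 13/100 / 5 = 13/500.
So any delta <= 13/500 works. Conversely, if delta > 13/500, then x = 4 + 13/500 satisfies |x - 4| = 13/500 < delta but |f(x) - f(4)| = 5 * 13/500 = 13/100, which is not < 13/100; so no larger delta works.
Hence the largest such delta is 13/500.

13/500


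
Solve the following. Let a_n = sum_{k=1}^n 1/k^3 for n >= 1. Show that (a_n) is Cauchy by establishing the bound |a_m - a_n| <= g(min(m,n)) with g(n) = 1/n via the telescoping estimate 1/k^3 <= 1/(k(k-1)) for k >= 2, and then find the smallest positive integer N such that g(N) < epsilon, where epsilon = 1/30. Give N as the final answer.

For m > n >= 1: |a_m - a_n| = sum_{k=n+1}^m 1/k^3.
Use 1/k^3 <= 1/(k(k-1)) = 1/(k-1) - 1/k for k >= 2 (which holds since k^3 >= k^2 >= k(k-1) for k >= 2):
sum_{k=n+1}^m 1/k^3 <= sum_{k=n+1}^m (1/(k-1) - 1/k) = 1/n - 1/m <= 1/n.
By symmetry the same bound holds with n,m swapped, so |a_m - a_n| <= 1/min(m,n) = g(min(m,n)). Since g(n) -> 0, (a_n) is Cauchy.
Now solve g(N) < 1/30: 1/N < 1/30 <=> N > 1/(1/30) = 30.
The smallest integer strictly greater than 30 is N = 31.
Check: g(31) = 1/31 < 1/30; g(30) = 1/30 >= 1/30. So N = 31.

31


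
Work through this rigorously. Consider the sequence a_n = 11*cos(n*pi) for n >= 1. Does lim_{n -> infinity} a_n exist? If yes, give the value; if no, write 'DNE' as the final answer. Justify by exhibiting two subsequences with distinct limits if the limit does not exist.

Examine the behaviour of a_n along subsequences.
cos(n*pi) = (-1)^n, so a_n = 11*(-1)^n. a_{2k} = 11 -> 11. a_{2k+1} = -11 -> -11.
Since these two subsequential limits are 11 and -11, distinct, the full sequence cannot converge (a convergent sequence has all subsequences tending to the same limit). So lim a_n does not exist.

DNE


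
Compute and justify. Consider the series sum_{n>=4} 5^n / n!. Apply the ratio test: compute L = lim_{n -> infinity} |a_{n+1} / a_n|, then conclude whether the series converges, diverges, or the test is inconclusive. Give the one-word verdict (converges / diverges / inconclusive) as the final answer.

Let a_n denote the general term. Form the ratio a_{n+1}/a_n and simplify:
a_{n+1}/a_n = 5/(n + 1)
Take the limit as n -> infinity: L = 0.
Since L = 0 < 1, the ratio test implies the series converges.

converges


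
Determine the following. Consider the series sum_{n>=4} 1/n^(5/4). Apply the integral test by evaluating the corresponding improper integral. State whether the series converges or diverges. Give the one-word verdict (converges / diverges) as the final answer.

Let f(x) = x^(-5/4). Then f is positive, continuous, and decreasing on [4, infinity), so the integral test applies.
Compute the improper integral int_{4}^infinity f(x) dx:
  antiderivative F(x) = -4/x^(1/4).
  As x -> infinity, F(x) -> 0 (since p = 5/4 > 1).
  So int = F(infinity) - F(4) = 0 - (-2*sqrt(2)) = 2*sqrt(2).
  Finite, so by the integral test, the series converges.

converges


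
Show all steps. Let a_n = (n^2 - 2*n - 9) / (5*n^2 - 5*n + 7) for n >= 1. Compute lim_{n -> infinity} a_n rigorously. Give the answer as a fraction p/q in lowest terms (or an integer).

Divide numerator and denominator by n^2, the highest power:
numerator / n^2 = 1 - 2/n - 9/n^2
denominator / n^2 = 5 - 5/n + 7/n^2
As n -> infinity, all terms of the form c/n^k (k >= 1) tend to 0.
So numerator / n^2 -> 1 and denominator / n^2 -> 5.
Therefore lim a_n = 1/5.

1/5


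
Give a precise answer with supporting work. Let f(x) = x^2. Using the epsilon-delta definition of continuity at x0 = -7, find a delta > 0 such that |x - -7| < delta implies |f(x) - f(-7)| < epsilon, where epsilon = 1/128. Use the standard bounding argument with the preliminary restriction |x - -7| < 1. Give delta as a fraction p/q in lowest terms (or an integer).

Factor: |x^2 - (-7)^2| = |x - -7| * |x + -7|.
Impose |x - -7| < 1 first. Then |x + -7| = |(x - -7) + 2*(-7)| <= |x - -7| + 2*|-7| < 1 + 14 = 15.
So |x^2 - (-7)^2| < delta * 15.
We need delta * 15 <= 1/128, i.e. delta <= 1/128/15 = 1/1920.
Since 1/1920 < 1, this is tighter than 1; take delta = 1/1920.
So delta = 1/1920 works.

1/1920


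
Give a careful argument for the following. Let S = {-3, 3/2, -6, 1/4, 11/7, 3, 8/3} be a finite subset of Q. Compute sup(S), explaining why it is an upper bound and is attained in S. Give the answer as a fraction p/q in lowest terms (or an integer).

S is finite, so sup(S) = max(S).
Sorted decreasing:
3, 8/3, 11/7, 3/2, 1/4, -3, -6
The extremum is 3.
For every x in S, x <= 3. And 3 is in S, so it is attained.
Therefore sup(S) = 3.

3


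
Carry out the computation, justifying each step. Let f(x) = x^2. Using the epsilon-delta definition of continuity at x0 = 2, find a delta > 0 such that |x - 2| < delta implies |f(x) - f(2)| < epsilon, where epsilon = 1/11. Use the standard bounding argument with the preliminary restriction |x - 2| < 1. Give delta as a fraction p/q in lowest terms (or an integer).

Factor: |x^2 - (2)^2| = |x - 2| * |x + 2|.
Impose |x - 2| < 1 first. Then |x + 2| = |(x - 2) + 2*(2)| <= |x - 2| + 2*|2| < 1 + 4 = 5.
So |x^2 - (2)^2| < delta * 5.
We need delta * 5 <= 1/11, i.e. delta <= 1/11/5 = 1/55.
Since 1/55 < 1, this is tighter than 1; take delta = 1/55.
So delta = 1/55 works.

1/55


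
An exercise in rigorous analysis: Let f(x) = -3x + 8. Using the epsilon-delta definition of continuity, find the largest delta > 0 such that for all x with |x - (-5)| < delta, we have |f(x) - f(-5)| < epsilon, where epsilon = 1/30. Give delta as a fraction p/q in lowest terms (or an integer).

We compute f(-5) = -3*(-5) + 8 = 23.
|f(x) - f(-5)| = |-3x + 8 - (23)| = |-3(x - (-5))| = 3|x - (-5)|.
We need 3|x - (-5)| < 1/30, i.e. |x - (-5)| < 1/30 / 3 = 1/90.
So any delta <= 1/90 works. Conversely, if delta > 1/90, then x = -5 + 1/90 satisfies |x - (-5)| = 1/90 < delta but |f(x) - f(-5)| = 3 * 1/90 = 1/30, which is not < 1/30; so no larger delta works.
Hence the largest such delta is 1/90.

1/90


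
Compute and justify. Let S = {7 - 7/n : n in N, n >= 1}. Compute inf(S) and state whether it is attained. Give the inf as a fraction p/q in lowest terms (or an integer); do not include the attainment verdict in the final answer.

Analysis:
- Values: 0, 7/2, 14/3, 21/4, ... strictly increasing.
- Minimum is 0 (n=1); inf = 0 (attained).
- 7 - 7/n -> 7 from below; sup = 7, not attained.
Conclusion: inf(S) = 0, attained in S.

0


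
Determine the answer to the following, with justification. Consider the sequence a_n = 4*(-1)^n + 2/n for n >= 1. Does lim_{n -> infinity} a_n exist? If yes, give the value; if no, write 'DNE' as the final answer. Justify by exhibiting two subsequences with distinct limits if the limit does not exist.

Examine the behaviour of a_n along subsequences.
a_{2k} = 4 + 2/(2k) -> 4. a_{2k+1} = -4 + 2/(2k+1) -> -4.
Since these two subsequential limits are 4 and -4, distinct, the full sequence cannot converge (a convergent sequence has all subsequences tending to the same limit). So lim a_n does not exist.

DNE


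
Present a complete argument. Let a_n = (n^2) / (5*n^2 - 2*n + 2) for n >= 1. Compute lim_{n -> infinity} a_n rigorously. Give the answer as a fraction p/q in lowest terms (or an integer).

Divide numerator and denominator by n^2, the highest power:
numerator / n^2 = 1
denominator / n^2 = 5 - 2/n + 2/n^2
As n -> infinity, all terms of the form c/n^k (k >= 1) tend to 0.
So numerator / n^2 -> 1 and denominator / n^2 -> 5.
Therefore lim a_n = 1/5.

1/5


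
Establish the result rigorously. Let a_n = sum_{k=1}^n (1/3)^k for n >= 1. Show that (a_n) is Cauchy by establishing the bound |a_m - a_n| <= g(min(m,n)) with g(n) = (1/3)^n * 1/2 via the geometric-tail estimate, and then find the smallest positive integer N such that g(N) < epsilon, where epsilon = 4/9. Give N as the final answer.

For m > n >= 1: |a_m - a_n| = sum_{k=n+1}^m (1/3)^k < sum_{k=n+1}^infinity (1/3)^k = (1/3)^(n+1) / (1 - 1/3) = (1/3)^n * (1/3) * (3/2) = (1/3)^n * 1/2.
So g(n) = (1/3)^n / 2. Since g(n) -> 0, (a_n) is Cauchy.
Now solve g(N) < 4/9: (1/3)^N / 2 < 4/9 <=> 3^N > 1 / (2 * 4/9) = 9/8.
Check powers of 3: 3^0 = 1 <= 9/8, 3^1 = 3 > 9/8.
So the smallest such N is 1. Check: g(1) = 1/(2 * 3) = 1/6 < 4/9.

1


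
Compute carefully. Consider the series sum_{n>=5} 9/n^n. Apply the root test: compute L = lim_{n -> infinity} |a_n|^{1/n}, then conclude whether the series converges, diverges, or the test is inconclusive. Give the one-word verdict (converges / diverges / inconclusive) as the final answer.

Let a_n denote the general term. Form |a_n|^(1/n) and simplify:
|a_n|^(1/n) = 3^(2/n)/n
Take the limit as n -> infinity: L = 0.
Since L = 0 < 1, the root test implies convergence.

converges


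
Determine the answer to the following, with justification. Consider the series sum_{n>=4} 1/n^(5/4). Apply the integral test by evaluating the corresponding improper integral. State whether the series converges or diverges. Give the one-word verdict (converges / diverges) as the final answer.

Let f(x) = x^(-5/4). Then f is positive, continuous, and decreasing on [4, infinity), so the integral test applies.
Compute the improper integral int_{4}^infinity f(x) dx:
  antiderivative F(x) = -4/x^(1/4).
  As x -> infinity, F(x) -> 0 (since p = 5/4 > 1).
  So int = F(infinity) - F(4) = 0 - (-2*sqrt(2)) = 2*sqrt(2).
  Finite, so by the integral test, the series converges.

converges


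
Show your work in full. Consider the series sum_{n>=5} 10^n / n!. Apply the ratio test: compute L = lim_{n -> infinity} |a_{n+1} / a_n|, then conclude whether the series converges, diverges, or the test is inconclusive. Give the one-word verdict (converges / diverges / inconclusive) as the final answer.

Let a_n denote the general term. Form the ratio a_{n+1}/a_n and simplify:
a_{n+1}/a_n = 10/(n + 1)
Take the limit as n -> infinity: L = 0.
Since L = 0 < 1, the ratio test implies the series converges.

converges


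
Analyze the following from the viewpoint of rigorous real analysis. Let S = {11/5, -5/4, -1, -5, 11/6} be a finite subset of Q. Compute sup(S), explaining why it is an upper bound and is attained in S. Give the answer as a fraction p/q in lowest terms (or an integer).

S is finite, so sup(S) = max(S).
Sorted decreasing:
11/5, 11/6, -1, -5/4, -5
The extremum is 11/5.
For every x in S, x <= 11/5. And 11/5 is in S, so it is attained.
Therefore sup(S) = 11/5.

11/5


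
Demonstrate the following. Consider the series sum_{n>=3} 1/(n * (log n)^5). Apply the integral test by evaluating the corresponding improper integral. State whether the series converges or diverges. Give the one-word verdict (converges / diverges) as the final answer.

Let f(x) = 1/(x*log(x)^5). Then f is positive, continuous, and decreasing on [3, infinity), so the integral test applies.
Compute the improper integral int_{3}^infinity f(x) dx:
  antiderivative F(x) = -1/(4*log(x)^4).
  F(x) -> 0 as x -> infinity.  int = 0 - F(3) = 1/(4*log(3)^4) < infinity. By the integral test, the series converges.

converges


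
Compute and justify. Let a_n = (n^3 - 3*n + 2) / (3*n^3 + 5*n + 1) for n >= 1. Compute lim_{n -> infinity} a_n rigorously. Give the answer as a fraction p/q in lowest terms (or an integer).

Divide numerator and denominator by n^3, the highest power:
numerator / n^3 = 1 - 3/n^2 + 2/n^3
denominator / n^3 = 3 + 5/n^2 + n^(-3)
As n -> infinity, all terms of the form c/n^k (k >= 1) tend to 0.
So numerator / n^3 -> 1 and denominator / n^3 -> 3.
Therefore lim a_n = 1/3.

1/3


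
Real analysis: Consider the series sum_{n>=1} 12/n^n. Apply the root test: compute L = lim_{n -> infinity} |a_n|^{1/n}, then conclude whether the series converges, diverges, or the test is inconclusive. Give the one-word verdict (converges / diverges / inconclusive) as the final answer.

Let a_n denote the general term. Form |a_n|^(1/n) and simplify:
|a_n|^(1/n) = 12^(1/n)/n
Take the limit as n -> infinity: L = 0.
Since L = 0 < 1, the root test implies convergence.

converges


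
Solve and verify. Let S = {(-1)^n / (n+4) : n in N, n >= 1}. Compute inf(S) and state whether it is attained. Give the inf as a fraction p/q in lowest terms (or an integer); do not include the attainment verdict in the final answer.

Analysis:
- Values: -1/5, 1/6, -1/7, 1/8, -1/9, ...
- Positive terms (even n): 1/(2+4), 1/(4+4), ... decreasing -> max = 1/6 (n=2).
- Negative terms (odd n): -1/(1+4), -1/(3+4), ... increasing -> min = -1/5 (n=1).
- So sup = 1/6 (attained at n=2); inf = -1/5 (attained at n=1).
Conclusion: inf(S) = -1/5, attained in S.

-1/5


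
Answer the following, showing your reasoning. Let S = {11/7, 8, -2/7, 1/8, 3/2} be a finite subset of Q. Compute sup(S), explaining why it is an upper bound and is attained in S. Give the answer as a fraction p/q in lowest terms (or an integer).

S is finite, so sup(S) = max(S).
Sorted decreasing:
8, 11/7, 3/2, 1/8, -2/7
The extremum is 8.
For every x in S, x <= 8. And 8 is in S, so it is attained.
Therefore sup(S) = 8.

8


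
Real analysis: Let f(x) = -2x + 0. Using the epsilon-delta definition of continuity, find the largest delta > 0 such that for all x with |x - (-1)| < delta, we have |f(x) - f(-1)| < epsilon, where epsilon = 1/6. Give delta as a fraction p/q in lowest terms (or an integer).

We compute f(-1) = -2*(-1) + 0 = 2.
|f(x) - f(-1)| = |-2x + 0 - (2)| = |-2(x - (-1))| = 2|x - (-1)|.
We need 2|x - (-1)| < 1/6, i.e. |x - (-1)| < 1/6 / 2 = 1/12.
So any delta <= 1/12 works. Conversely, if delta > 1/12, then x = -1 + 1/12 satisfies |x - (-1)| = 1/12 < delta but |f(x) - f(-1)| = 2 * 1/12 = 1/6, which is not < 1/6; so no larger delta works.
Hence the largest such delta is 1/12.

1/12


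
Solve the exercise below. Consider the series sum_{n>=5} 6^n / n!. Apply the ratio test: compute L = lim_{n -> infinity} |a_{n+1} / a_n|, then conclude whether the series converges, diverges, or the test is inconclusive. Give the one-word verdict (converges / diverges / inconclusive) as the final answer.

Let a_n denote the general term. Form the ratio a_{n+1}/a_n and simplify:
a_{n+1}/a_n = 6/(n + 1)
Take the limit as n -> infinity: L = 0.
Since L = 0 < 1, the ratio test implies the series converges.

converges


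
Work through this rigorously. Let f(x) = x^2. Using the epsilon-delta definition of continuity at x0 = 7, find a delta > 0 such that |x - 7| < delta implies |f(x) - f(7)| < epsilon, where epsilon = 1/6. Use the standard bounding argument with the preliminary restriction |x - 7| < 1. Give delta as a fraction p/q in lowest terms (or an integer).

Factor: |x^2 - (7)^2| = |x - 7| * |x + 7|.
Impose |x - 7| < 1 first. Then |x + 7| = |(x - 7) + 2*(7)| <= |x - 7| + 2*|7| < 1 + 14 = 15.
So |x^2 - (7)^2| < delta * 15.
We need delta * 15 <= 1/6, i.e. delta <= 1/6/15 = 1/90.
Since 1/90 < 1, this is tighter than 1; take delta = 1/90.
So delta = 1/90 works.

1/90


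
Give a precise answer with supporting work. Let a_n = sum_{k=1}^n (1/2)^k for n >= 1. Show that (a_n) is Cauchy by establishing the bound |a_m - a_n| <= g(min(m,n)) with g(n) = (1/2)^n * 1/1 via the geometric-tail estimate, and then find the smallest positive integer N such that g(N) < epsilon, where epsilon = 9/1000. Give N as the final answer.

For m > n >= 1: |a_m - a_n| = sum_{k=n+1}^m (1/2)^k < sum_{k=n+1}^infinity (1/2)^k = (1/2)^(n+1) / (1 - 1/2) = (1/2)^n * (1/2) * (2/1) = (1/2)^n * 1/1.
So g(n) = (1/2)^n / 1. Since g(n) -> 0, (a_n) is Cauchy.
Now solve g(N) < 9/1000: (1/2)^N / 1 < 9/1000 <=> 2^N > 1 / (1 * 9/1000) = 1000/9.
Check powers of 2: 2^6 = 64 <= 1000/9, 2^7 = 128 > 1000/9.
So the smallest such N is 7. Check: g(7) = 1/(1 * 128) = 1/128 < 9/1000.

7


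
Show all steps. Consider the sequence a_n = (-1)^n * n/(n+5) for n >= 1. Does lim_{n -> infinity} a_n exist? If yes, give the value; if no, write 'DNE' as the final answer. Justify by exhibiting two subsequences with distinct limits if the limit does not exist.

Examine the behaviour of a_n along subsequences.
a_{2k} = 2k/(2k+5) -> 1. a_{2k+1} = -(2k+1)/(2k+6) -> -1.
Since these two subsequential limits are 1 and -1, distinct, the full sequence cannot converge (a convergent sequence has all subsequences tending to the same limit). So lim a_n does not exist.

DNE


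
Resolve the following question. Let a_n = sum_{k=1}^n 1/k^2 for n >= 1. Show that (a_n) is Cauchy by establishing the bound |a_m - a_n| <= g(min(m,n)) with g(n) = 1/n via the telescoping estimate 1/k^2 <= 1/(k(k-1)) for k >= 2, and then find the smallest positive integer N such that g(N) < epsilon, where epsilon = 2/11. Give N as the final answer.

For m > n >= 1: |a_m - a_n| = sum_{k=n+1}^m 1/k^2.
Use 1/k^2 <= 1/(k(k-1)) = 1/(k-1) - 1/k for k >= 2:
sum_{k=n+1}^m 1/k^2 <= sum_{k=n+1}^m (1/(k-1) - 1/k) = 1/n - 1/m <= 1/n.
By symmetry the same bound holds with n,m swapped, so |a_m - a_n| <= 1/min(m,n) = g(min(m,n)). Since g(n) -> 0, (a_n) is Cauchy.
Now solve g(N) < 2/11: 1/N < 2/11 <=> N > 1/(2/11) = 11/2.
The smallest integer strictly greater than 11/2 is N = 6.
Check: g(6) = 1/6 < 2/11; g(5) = 1/5 >= 2/11. So N = 6.

6


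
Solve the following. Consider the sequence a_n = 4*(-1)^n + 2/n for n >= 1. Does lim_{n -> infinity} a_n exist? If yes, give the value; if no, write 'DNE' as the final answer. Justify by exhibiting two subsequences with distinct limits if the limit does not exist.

Examine the behaviour of a_n along subsequences.
a_{2k} = 4 + 2/(2k) -> 4. a_{2k+1} = -4 + 2/(2k+1) -> -4.
Since these two subsequential limits are 4 and -4, distinct, the full sequence cannot converge (a convergent sequence has all subsequences tending to the same limit). So lim a_n does not exist.

DNE


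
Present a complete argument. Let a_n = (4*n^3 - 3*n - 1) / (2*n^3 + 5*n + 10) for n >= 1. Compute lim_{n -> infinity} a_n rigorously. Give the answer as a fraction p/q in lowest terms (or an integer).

Divide numerator and denominator by n^3, the highest power:
numerator / n^3 = 4 - 3/n^2 - 1/n^3
denominator / n^3 = 2 + 5/n^2 + 10/n^3
As n -> infinity, all terms of the form c/n^k (k >= 1) tend to 0.
So numerator / n^3 -> 4 and denominator / n^3 -> 2.
Therefore lim a_n = 2.

2


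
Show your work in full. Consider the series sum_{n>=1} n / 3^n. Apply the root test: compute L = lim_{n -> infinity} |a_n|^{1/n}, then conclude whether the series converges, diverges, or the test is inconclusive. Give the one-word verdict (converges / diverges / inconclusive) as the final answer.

Let a_n denote the general term. Form |a_n|^(1/n) and simplify:
|a_n|^(1/n) = n^(1/n)/3
Take the limit as n -> infinity: L = 1/3.
Since L = 1/3 < 1, the root test implies convergence.

converges


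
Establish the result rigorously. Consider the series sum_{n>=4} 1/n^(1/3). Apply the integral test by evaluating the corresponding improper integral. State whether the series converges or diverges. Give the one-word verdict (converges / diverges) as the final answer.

Let f(x) = x^(-1/3). Then f is positive, continuous, and decreasing on [4, infinity), so the integral test applies.
Compute the improper integral int_{4}^infinity f(x) dx:
  antiderivative F(x) = 3*x^(2/3)/2.
  As x -> infinity, F(x) -> infinity (since p = 1/3 < 1).
  So the integral diverges. By the integral test, the series diverges.

diverges


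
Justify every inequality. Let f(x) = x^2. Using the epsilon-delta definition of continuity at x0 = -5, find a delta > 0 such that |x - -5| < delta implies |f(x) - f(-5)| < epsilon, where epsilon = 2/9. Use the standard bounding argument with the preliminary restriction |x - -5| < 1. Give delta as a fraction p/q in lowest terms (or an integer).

Factor: |x^2 - (-5)^2| = |x - -5| * |x + -5|.
Impose |x - -5| < 1 first. Then |x + -5| = |(x - -5) + 2*(-5)| <= |x - -5| + 2*|-5| < 1 + 10 = 11.
So |x^2 - (-5)^2| < delta * 11.
We need delta * 11 <= 2/9, i.e. delta <= 2/9/11 = 2/99.
Since 2/99 < 1, this is tighter than 1; take delta = 2/99.
So delta = 2/99 works.

2/99


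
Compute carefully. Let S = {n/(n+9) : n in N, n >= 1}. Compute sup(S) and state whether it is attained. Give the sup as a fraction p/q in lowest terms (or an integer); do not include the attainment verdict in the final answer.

Analysis:
- Values: 1/10, 2/11, 1/4, 4/13, ... strictly increasing.
- Minimum is 1/10 (n=1); inf = 1/10 (attained).
- n/(n+9) = 1 - 9/(n+9) -> 1 from below as n -> infinity, and never equals 1.
- So sup = 1 (not attained).
Conclusion: sup(S) = 1, not attained in S.

1


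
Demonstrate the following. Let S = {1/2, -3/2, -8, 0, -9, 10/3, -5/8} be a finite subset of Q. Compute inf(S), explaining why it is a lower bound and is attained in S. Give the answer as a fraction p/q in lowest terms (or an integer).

S is finite, so inf(S) = min(S).
Sorted increasing:
-9, -8, -3/2, -5/8, 0, 1/2, 10/3
The extremum is -9.
For every x in S, x >= -9. And -9 is in S, so it is attained.
Therefore inf(S) = -9.

-9


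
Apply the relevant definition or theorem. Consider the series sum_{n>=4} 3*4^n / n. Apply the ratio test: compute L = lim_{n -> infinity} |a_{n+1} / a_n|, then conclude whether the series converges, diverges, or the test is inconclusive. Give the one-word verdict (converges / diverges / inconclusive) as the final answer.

Let a_n denote the general term. Form the ratio a_{n+1}/a_n and simplify:
a_{n+1}/a_n = 4*n/(n + 1)
Take the limit as n -> infinity: L = 4.
Since L = 4 > 1 (or L = infinity), the ratio test implies the series diverges.

diverges


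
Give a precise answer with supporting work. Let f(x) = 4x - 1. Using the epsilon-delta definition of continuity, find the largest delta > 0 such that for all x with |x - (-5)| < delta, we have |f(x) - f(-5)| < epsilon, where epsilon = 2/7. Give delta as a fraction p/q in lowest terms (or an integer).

We compute f(-5) = 4*(-5) - 1 = -21.
|f(x) - f(-5)| = |4x - 1 - (-21)| = |4(x - (-5))| = 4|x - (-5)|.
We need 4|x - (-5)| < 2/7, i.e. |x - (-5)| < 2/7 / 4 = 1/14.
So any delta <= 1/14 works. Conversely, if delta > 1/14, then x = -5 + 1/14 satisfies |x - (-5)| = 1/14 < delta but |f(x) - f(-5)| = 4 * 1/14 = 2/7, which is not < 2/7; so no larger delta works.
Hence the largest such delta is 1/14.

1/14


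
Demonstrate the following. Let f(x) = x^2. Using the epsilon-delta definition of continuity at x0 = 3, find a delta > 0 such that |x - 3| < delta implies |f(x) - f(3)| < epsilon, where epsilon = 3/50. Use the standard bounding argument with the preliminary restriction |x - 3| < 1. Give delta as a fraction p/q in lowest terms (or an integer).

Factor: |x^2 - (3)^2| = |x - 3| * |x + 3|.
Impose |x - 3| < 1 first. Then |x + 3| = |(x - 3) + 2*(3)| <= |x - 3| + 2*|3| < 1 + 6 = 7.
So |x^2 - (3)^2| < delta * 7.
We need delta * 7 <= 3/50, i.e. delta <= 3/50/7 = 3/350.
Since 3/350 < 1, this is tighter than 1; take delta = 3/350.
So delta = 3/350 works.

3/350


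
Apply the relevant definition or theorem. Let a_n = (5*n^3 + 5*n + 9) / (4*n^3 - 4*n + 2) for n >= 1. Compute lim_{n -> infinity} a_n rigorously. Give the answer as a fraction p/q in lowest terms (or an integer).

Divide numerator and denominator by n^3, the highest power:
numerator / n^3 = 5 + 5/n^2 + 9/n^3
denominator / n^3 = 4 - 4/n^2 + 2/n^3
As n -> infinity, all terms of the form c/n^k (k >= 1) tend to 0.
So numerator / n^3 -> 5 and denominator / n^3 -> 4.
Therefore lim a_n = 5/4.

5/4


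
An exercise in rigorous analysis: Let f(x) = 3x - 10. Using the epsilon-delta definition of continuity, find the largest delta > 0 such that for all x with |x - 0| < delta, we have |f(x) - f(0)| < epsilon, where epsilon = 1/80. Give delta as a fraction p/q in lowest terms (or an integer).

We compute f(0) = 3*(0) - 10 = -10.
|f(x) - f(0)| = |3x - 10 - (-10)| = |3(x - 0)| = 3|x - 0|.
We need 3|x - 0| < 1/80, i.e. |x - 0| < 1/80 / 3 = 1/240.
So any delta <= 1/240 works. Conversely, if delta > 1/240, then x = 0 + 1/240 satisfies |x - 0| = 1/240 < delta but |f(x) - f(0)| = 3 * 1/240 = 1/80, which is not < 1/80; so no larger delta works.
Hence the largest such delta is 1/240.

1/240


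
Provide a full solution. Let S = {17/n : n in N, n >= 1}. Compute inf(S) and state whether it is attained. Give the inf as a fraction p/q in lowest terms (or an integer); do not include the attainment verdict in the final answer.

Analysis:
- Values: 17, 17/2, 17/3, 17/4, ... strictly decreasing.
- The maximum is 17 (n=1); sup = 17 (attained).
- The set is bounded below by 0; 17/n -> 0 so 0 is the greatest lower bound.
- 0 is not in the set, so inf = 0 is not attained.
Conclusion: inf(S) = 0, not attained in S.

0


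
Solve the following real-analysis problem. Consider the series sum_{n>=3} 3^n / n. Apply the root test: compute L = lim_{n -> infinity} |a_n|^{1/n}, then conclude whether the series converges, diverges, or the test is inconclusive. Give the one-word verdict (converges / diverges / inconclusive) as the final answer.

Let a_n denote the general term. Form |a_n|^(1/n) and simplify:
|a_n|^(1/n) = 3/n^(1/n)
Take the limit as n -> infinity: L = 3.
Since L = 3 > 1, the root test implies divergence.

diverges


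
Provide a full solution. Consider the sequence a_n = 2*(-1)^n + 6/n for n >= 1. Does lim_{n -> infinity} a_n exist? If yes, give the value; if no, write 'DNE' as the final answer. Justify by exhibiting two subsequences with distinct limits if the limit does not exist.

Examine the behaviour of a_n along subsequences.
a_{2k} = 2 + 6/(2k) -> 2. a_{2k+1} = -2 + 6/(2k+1) -> -2.
Since these two subsequential limits are 2 and -2, distinct, the full sequence cannot converge (a convergent sequence has all subsequences tending to the same limit). So lim a_n does not exist.

DNE


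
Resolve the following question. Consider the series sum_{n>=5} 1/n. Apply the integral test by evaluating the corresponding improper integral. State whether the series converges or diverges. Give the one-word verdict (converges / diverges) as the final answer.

Let f(x) = 1/x. Then f is positive, continuous, and decreasing on [5, infinity), so the integral test applies.
Compute the improper integral int_{5}^infinity f(x) dx:
  antiderivative F(x) = log(x).
  As x -> infinity, log(x) -> infinity.
  So int = infinity - log(5) = infinity. By the integral test, the series diverges.

diverges


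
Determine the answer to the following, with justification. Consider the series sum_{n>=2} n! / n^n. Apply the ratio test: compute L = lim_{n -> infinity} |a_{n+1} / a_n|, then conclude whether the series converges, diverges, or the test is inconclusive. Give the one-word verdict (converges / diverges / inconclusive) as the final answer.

Let a_n denote the general term. Form the ratio a_{n+1}/a_n and simplify:
a_{n+1}/a_n = (n/(n + 1))^n
Take the limit as n -> infinity: L = exp(-1).
Since L = exp(-1) < 1, the ratio test implies the series converges.

converges


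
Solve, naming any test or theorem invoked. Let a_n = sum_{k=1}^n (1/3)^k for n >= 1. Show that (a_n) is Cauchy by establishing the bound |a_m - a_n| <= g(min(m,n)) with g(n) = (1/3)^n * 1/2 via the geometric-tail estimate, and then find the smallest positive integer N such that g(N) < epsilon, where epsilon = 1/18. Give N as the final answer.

For m > n >= 1: |a_m - a_n| = sum_{k=n+1}^m (1/3)^k < sum_{k=n+1}^infinity (1/3)^k = (1/3)^(n+1) / (1 - 1/3) = (1/3)^n * (1/3) * (3/2) = (1/3)^n * 1/2.
So g(n) = (1/3)^n / 2. Since g(n) -> 0, (a_n) is Cauchy.
Now solve g(N) < 1/18: (1/3)^N / 2 < 1/18 <=> 3^N > 1 / (2 * 1/18) = 9.
Check powers of 3: 3^2 = 9 <= 9, 3^3 = 27 > 9.
So the smallest such N is 3. Check: g(3) = 1/(2 * 27) = 1/54 < 1/18.

3


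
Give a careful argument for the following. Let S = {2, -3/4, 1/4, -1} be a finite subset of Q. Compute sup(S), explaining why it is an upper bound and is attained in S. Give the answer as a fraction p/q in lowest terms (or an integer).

S is finite, so sup(S) = max(S).
Sorted decreasing:
2, 1/4, -3/4, -1
The extremum is 2.
For every x in S, x <= 2. And 2 is in S, so it is attained.
Therefore sup(S) = 2.

2


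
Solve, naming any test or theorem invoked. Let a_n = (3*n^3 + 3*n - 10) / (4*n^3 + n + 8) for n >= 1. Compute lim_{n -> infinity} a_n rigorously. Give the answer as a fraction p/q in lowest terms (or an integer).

Divide numerator and denominator by n^3, the highest power:
numerator / n^3 = 3 + 3/n^2 - 10/n^3
denominator / n^3 = 4 + n^(-2) + 8/n^3
As n -> infinity, all terms of the form c/n^k (k >= 1) tend to 0.
So numerator / n^3 -> 3 and denominator / n^3 -> 4.
Therefore lim a_n = 3/4.

3/4


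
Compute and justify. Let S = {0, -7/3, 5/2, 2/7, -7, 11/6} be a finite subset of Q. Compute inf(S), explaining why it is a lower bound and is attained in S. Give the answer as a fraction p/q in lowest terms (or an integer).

S is finite, so inf(S) = min(S).
Sorted increasing:
-7, -7/3, 0, 2/7, 11/6, 5/2
The extremum is -7.
For every x in S, x >= -7. And -7 is in S, so it is attained.
Therefore inf(S) = -7.

-7


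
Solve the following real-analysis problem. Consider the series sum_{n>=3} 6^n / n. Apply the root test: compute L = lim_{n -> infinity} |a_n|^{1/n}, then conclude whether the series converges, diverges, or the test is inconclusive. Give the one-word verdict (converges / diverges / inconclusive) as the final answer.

Let a_n denote the general term. Form |a_n|^(1/n) and simplify:
|a_n|^(1/n) = 6/n^(1/n)
Take the limit as n -> infinity: L = 6.
Since L = 6 > 1, the root test implies divergence.

diverges


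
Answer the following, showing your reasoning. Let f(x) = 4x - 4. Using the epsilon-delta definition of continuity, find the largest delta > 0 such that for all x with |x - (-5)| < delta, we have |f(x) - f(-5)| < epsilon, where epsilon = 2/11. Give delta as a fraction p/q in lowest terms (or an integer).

We compute f(-5) = 4*(-5) - 4 = -24.
|f(x) - f(-5)| = |4x - 4 - (-24)| = |4(x - (-5))| = 4|x - (-5)|.
We need 4|x - (-5)| < 2/11, i.e. |x - (-5)| < 2/11 / 4 = 1/22.
So any delta <= 1/22 works. Conversely, if delta > 1/22, then x = -5 + 1/22 satisfies |x - (-5)| = 1/22 < delta but |f(x) - f(-5)| = 4 * 1/22 = 2/11, which is not < 2/11; so no larger delta works.
Hence the largest such delta is 1/22.

1/22


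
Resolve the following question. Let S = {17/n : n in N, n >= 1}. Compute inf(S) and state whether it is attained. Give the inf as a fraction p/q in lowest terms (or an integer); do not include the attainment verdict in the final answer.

Analysis:
- Values: 17, 17/2, 17/3, 17/4, ... strictly decreasing.
- The maximum is 17 (n=1); sup = 17 (attained).
- The set is bounded below by 0; 17/n -> 0 so 0 is the greatest lower bound.
- 0 is not in the set, so inf = 0 is not attained.
Conclusion: inf(S) = 0, not attained in S.

0


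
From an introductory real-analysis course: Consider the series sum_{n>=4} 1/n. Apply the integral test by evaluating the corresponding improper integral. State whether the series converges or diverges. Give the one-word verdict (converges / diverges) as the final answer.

Let f(x) = 1/x. Then f is positive, continuous, and decreasing on [4, infinity), so the integral test applies.
Compute the improper integral int_{4}^infinity f(x) dx:
  antiderivative F(x) = log(x).
  As x -> infinity, log(x) -> infinity.
  So int = infinity - log(4) = infinity. By the integral test, the series diverges.

diverges


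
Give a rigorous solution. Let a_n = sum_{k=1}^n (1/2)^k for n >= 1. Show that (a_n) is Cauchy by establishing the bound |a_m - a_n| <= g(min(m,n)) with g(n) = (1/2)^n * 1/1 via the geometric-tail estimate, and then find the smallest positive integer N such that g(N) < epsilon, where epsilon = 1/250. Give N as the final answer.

For m > n >= 1: |a_m - a_n| = sum_{k=n+1}^m (1/2)^k < sum_{k=n+1}^infinity (1/2)^k = (1/2)^(n+1) / (1 - 1/2) = (1/2)^n * (1/2) * (2/1) = (1/2)^n * 1/1.
So g(n) = (1/2)^n / 1. Since g(n) -> 0, (a_n) is Cauchy.
Now solve g(N) < 1/250: (1/2)^N / 1 < 1/250 <=> 2^N > 1 / (1 * 1/250) = 250.
Check powers of 2: 2^7 = 128 <= 250, 2^8 = 256 > 250.
So the smallest such N is 8. Check: g(8) = 1/(1 * 256) = 1/256 < 1/250.

8


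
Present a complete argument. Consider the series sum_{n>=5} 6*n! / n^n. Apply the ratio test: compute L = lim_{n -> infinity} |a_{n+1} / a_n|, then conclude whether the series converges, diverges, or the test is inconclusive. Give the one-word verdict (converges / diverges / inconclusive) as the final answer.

Let a_n denote the general term. Form the ratio a_{n+1}/a_n and simplify:
a_{n+1}/a_n = (n/(n + 1))^n
Take the limit as n -> infinity: L = exp(-1).
Since L = exp(-1) < 1, the ratio test implies the series converges.

converges


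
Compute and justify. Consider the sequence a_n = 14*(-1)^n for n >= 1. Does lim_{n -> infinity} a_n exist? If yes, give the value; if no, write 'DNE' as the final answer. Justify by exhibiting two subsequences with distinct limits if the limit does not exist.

Examine the behaviour of a_n along subsequences.
Even-n subsequence a_{2k} = 14 -> 14. Odd-n subsequence a_{2k+1} = -14 -> -14.
Since these two subsequential limits are 14 and -14, distinct, the full sequence cannot converge (a convergent sequence has all subsequences tending to the same limit). So lim a_n does not exist.

DNE


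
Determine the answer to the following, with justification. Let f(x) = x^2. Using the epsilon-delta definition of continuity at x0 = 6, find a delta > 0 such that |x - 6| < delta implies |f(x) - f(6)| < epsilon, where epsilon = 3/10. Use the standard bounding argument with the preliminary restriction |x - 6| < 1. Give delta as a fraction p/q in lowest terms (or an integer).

Factor: |x^2 - (6)^2| = |x - 6| * |x + 6|.
Impose |x - 6| < 1 first. Then |x + 6| = |(x - 6) + 2*(6)| <= |x - 6| + 2*|6| < 1 + 12 = 13.
So |x^2 - (6)^2| < delta * 13.
We need delta * 13 <= 3/10, i.e. delta <= 3/10/13 = 3/130.
Since 3/130 < 1, this is tighter than 1; take delta = 3/130.
So delta = 3/130 works.

3/130


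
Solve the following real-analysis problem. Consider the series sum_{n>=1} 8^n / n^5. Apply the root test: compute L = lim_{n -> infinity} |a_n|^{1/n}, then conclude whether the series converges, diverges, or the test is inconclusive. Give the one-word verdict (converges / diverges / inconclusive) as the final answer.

Let a_n denote the general term. Form |a_n|^(1/n) and simplify:
|a_n|^(1/n) = 8/n^(5/n)
Take the limit as n -> infinity: L = 8.
Since L = 8 > 1, the root test implies divergence.

diverges


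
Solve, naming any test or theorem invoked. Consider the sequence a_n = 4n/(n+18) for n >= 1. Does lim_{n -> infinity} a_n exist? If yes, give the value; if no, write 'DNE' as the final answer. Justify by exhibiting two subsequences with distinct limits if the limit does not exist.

Examine the behaviour of a_n along subsequences.
Even-n subsequence a_{2k} = 4(2k)/(2k+18) -> 4. Odd-n subsequence a_{2k+1} = 4(2k+1)/(2k+19) -> 4. Both tend to 4, which suggests the limit is 4; verify directly.
|a_n - 4| = |4n - 4(n+18)| / (n+18) = 72/(n+18) < 72/n for every n >= 1.
Given epsilon > 0, choose a positive integer N > 72/epsilon. Then for all n >= N, |a_n - 4| < 72/n <= 72/N < epsilon.
So by the definition of the limit, lim a_n exists and equals 4.

4


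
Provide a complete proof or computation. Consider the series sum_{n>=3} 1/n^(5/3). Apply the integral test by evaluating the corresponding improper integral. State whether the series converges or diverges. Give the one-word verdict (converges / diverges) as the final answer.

Let f(x) = x^(-5/3). Then f is positive, continuous, and decreasing on [3, infinity), so the integral test applies.
Compute the improper integral int_{3}^infinity f(x) dx:
  antiderivative F(x) = -3/(2*x^(2/3)).
  As x -> infinity, F(x) -> 0 (since p = 5/3 > 1).
  So int = F(infinity) - F(3) = 0 - (-3^(1/3)/2) = 3^(1/3)/2.
  Finite, so by the integral test, the series converges.

converges
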